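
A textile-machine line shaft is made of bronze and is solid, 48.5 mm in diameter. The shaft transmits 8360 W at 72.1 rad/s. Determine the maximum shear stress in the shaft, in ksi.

0.751 ksi

ω = 72.1 rad/s, so T = P/ω = 8360 / 72.10 = 116.0 N·m.
J = πd⁴/32 = π(0.0485)⁴/32 = 5.432×10^-7 m⁴.
τ_max = T·r/J = 116.0 × 0.0243 / 5.432×10^-7 = 5.176×10^6 Pa.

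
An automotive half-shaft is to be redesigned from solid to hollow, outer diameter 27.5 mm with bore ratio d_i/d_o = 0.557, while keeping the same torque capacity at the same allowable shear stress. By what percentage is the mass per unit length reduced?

26.2 %

Equal τ_max and T ⇒ the solid shaft needs d_s³ = d_o³(1−k⁴), so d_s = 27.5·(1−0.557⁴)^(1/3) = 26.59 mm.
Area ratio A_h/A_s = d_o²(1−k²)/d_s² = (1−k²)/(1−k⁴)^(2/3) = 0.7379.
Mass saving = 1 − 0.7379 = 26.2 %.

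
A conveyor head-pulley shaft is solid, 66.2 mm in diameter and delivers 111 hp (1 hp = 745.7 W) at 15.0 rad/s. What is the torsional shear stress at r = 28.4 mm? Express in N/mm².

83.1 N/mm²

ω = 15.0 rad/s, so T = P/ω = 111×745.7 / 15.00 = 5518 N·m.
J = πd⁴/32 = π(0.0662)⁴/32 = 1.886×10^-6 m⁴.
Shear stress varies linearly with radius: τ = T·r/J = 5518 × 0.0284 / 1.886×10^-6 = 8.312×10^7 Pa.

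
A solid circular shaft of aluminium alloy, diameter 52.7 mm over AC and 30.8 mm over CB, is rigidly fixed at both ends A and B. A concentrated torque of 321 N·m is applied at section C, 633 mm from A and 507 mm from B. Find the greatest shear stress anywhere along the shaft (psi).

1410 psi

Compatibility: T_A·a/J_AC = T_B·b/J_CB with T_A + T_B = T₀.
J_AC = 7.57×10^-7 m⁴, J_CB = 8.83×10^-8 m⁴, so T_A = T₀·(J_AC/a)/((J_AC/a)+(J_CB/b)) = 280.2 N·m, T_B = 40.81 N·m.
τ in each portion: τ_AC = 9.75×10^6 Pa, τ_CB = 7.11×10^6 Pa; maximum is in AC.
τ_max = T_AC·r/J = 280.2·0.0264/7.57×10^-7 = 9.750×10^6 Pa.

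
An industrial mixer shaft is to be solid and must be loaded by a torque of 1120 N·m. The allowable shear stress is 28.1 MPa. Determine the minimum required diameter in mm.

For a solid shaft τ_max = 16T/(πd³), so d = (16T/(π τ_allow))^(1/3) = (16·1120/(π·2.81×10^7))^(1/3) = 0.05877 m.

58.8 mm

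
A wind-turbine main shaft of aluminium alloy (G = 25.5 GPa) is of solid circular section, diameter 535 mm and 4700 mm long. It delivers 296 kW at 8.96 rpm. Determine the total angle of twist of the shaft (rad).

ω = 2π·8.96/60 = 0.9383 rad/s, so T = P/ω = 296×10³ / 0.9383 = 315500 N·m.
J = πd⁴/32 = π(0.535)⁴/32 = 8.043×10^-3 m⁴.
θ = T·L/(G·J) = 315500 × 4.70 / (25.5×10⁹ × 8.043×10^-3) = 7.229×10^-3 rad.

0.00723 rad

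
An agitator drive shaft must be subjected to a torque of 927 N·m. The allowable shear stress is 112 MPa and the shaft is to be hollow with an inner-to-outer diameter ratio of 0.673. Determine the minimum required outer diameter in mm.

For a hollow shaft with d_i/d_o = 0.673: τ_max = 16T/(π d_o³ (1−k⁴)), so d_o = [16T/(π τ_allow (1−k⁴))]^(1/3) = [16·927.0/(π·1.12×10^8·0.7949)]^(1/3) = 0.03757 m.

37.6 mm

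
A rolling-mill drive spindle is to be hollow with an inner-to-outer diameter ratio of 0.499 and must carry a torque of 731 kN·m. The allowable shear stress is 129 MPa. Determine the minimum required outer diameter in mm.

313 mm

For a hollow shaft with d_i/d_o = 0.499: τ_max = 16T/(π d_o³ (1−k⁴)), so d_o = [16T/(π τ_allow (1−k⁴))]^(1/3) = [16·731000/(π·1.29×10^8·0.9380)]^(1/3) = 0.3134 m.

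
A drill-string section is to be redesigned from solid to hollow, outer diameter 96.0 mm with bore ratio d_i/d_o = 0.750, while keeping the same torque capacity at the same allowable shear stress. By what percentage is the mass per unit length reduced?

Equal τ_max and T ⇒ the solid shaft needs d_s³ = d_o³(1−k⁴), so d_s = 96.0·(1−0.750⁴)^(1/3) = 84.57 mm.
Area ratio A_h/A_s = d_o²(1−k²)/d_s² = (1−k²)/(1−k⁴)^(2/3) = 0.5638.
Mass saving = 1 − 0.5638 = 43.6 %.

43.6 %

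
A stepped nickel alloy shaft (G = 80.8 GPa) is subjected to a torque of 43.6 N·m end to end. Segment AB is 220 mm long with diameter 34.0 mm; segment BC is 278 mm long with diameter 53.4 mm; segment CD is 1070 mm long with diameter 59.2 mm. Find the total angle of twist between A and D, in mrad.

J_AB = π(0.0340)⁴/32 = 1.31×10^-7 m⁴; J_BC = π(0.0534)⁴/32 = 7.98×10^-7 m⁴; J_CD = π(0.0592)⁴/32 = 1.21×10^-6 m⁴.
θ = (T/G)·Σ L_i/J_i = (43.60/80.8×10⁹)·(0.220/1.31×10^-7 + 0.278/7.98×10^-7 + 1.07/1.21×10^-6) = 1.572×10^-3 rad.

1.57 mrad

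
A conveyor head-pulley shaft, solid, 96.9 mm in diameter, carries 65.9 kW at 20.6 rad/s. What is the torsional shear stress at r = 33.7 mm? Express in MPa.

ω = 20.6 rad/s, so T = P/ω = 65.9×10³ / 20.60 = 3199 N·m.
J = πd⁴/32 = π(0.0969)⁴/32 = 8.656×10^-6 m⁴.
Shear stress varies linearly with radius: τ = T·r/J = 3199 × 0.0337 / 8.656×10^-6 = 1.246×10^7 Pa.

12.5 MPa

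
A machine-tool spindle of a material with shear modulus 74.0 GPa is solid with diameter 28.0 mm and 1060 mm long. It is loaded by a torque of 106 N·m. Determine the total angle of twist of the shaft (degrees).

J = πd⁴/32 = π(0.0280)⁴/32 = 6.034×10^-8 m⁴.
θ = T·L/(G·J) = 106.0 × 1.06 / (74.0×10⁹ × 6.034×10^-8) = 0.02516 rad.

1.44°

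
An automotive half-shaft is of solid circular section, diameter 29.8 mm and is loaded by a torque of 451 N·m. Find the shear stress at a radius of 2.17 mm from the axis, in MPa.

12.6 MPa

J = πd⁴/32 = π(0.0298)⁴/32 = 7.742×10^-8 m⁴.
Shear stress varies linearly with radius: τ = T·r/J = 451.0 × 0.00217 / 7.742×10^-8 = 1.264×10^7 Pa.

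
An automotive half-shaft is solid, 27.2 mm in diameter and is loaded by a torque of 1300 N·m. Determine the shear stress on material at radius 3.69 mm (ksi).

J = πd⁴/32 = π(0.0272)⁴/32 = 5.374×10^-8 m⁴.
Shear stress varies linearly with radius: τ = T·r/J = 1300 × 0.00369 / 5.374×10^-8 = 8.927×10^7 Pa.

12.9 ksi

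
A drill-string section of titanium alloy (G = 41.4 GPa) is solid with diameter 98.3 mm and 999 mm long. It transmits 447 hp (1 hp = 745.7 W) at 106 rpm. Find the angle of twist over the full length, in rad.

0.0790 rad

ω = 2π·106/60 = 11.10 rad/s, so T = P/ω = 447×745.7 / 11.10 = 30030 N·m.
J = πd⁴/32 = π(0.0983)⁴/32 = 9.167×10^-6 m⁴.
θ = T·L/(G·J) = 30030 × 0.999 / (41.4×10⁹ × 9.167×10^-6) = 0.07905 rad.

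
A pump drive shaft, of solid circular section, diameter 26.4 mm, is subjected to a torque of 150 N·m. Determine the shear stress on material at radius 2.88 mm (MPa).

9.06 MPa

J = πd⁴/32 = π(0.0264)⁴/32 = 4.769×10^-8 m⁴.
Shear stress varies linearly with radius: τ = T·r/J = 150.0 × 0.00288 / 4.769×10^-8 = 9.059×10^6 Pa.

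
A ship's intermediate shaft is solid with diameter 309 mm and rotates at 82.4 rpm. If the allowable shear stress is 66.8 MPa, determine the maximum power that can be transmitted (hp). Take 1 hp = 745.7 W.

J = πd⁴/32 = π(0.309)⁴/32 = 8.950×10^-4 m⁴.
T_max = τ_allow·J/r = 6.68×10^7 × 8.950×10^-4 / 0.154 = 387000 N·m.
ω = 2π·82.4/60 = 8.629 rad/s, so P_max = T_max·ω = 3.339×10^6 W.

4480 hp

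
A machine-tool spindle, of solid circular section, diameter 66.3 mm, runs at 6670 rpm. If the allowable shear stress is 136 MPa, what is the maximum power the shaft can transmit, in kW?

J = πd⁴/32 = π(0.0663)⁴/32 = 1.897×10^-6 m⁴.
T_max = τ_allow·J/r = 1.36×10^8 × 1.897×10^-6 / 0.0331 = 7782 N·m.
ω = 2π·6670/60 = 698.5 rad/s, so P_max = T_max·ω = 5.436×10^6 W.

5440 kW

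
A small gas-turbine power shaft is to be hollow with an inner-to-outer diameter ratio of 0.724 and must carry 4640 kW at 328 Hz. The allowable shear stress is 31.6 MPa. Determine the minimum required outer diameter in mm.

ω = 2π·328 = 2061 rad/s, so T = P/ω = 4640×10³ / 2061 = 2251 N·m.
For a hollow shaft with d_i/d_o = 0.724: τ_max = 16T/(π d_o³ (1−k⁴)), so d_o = [16T/(π τ_allow (1−k⁴))]^(1/3) = [16·2251/(π·3.16×10^7·0.7252)]^(1/3) = 0.07939 m.

79.4 mm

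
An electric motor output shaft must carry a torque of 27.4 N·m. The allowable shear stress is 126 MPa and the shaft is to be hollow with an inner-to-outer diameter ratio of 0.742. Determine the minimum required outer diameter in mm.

11.7 mm

For a hollow shaft with d_i/d_o = 0.742: τ_max = 16T/(π d_o³ (1−k⁴)), so d_o = [16T/(π τ_allow (1−k⁴))]^(1/3) = [16·27.40/(π·1.26×10^8·0.6969)]^(1/3) = 0.01167 m.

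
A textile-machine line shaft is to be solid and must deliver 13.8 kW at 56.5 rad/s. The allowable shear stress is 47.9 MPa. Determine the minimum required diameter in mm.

ω = 56.5 rad/s, so T = P/ω = 13.8×10³ / 56.50 = 244.2 N·m.
For a solid shaft τ_max = 16T/(πd³), so d = (16T/(π τ_allow))^(1/3) = (16·244.2/(π·4.79×10^7))^(1/3) = 0.02961 m.

29.6 mm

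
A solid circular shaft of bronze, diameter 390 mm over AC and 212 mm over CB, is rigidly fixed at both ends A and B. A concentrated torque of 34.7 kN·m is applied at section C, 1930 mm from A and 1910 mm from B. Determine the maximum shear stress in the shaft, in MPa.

Compatibility: T_A·a/J_AC = T_B·b/J_CB with T_A + T_B = T₀.
J_AC = 2.27×10^-3 m⁴, J_CB = 1.98×10^-4 m⁴, so T_A = T₀·(J_AC/a)/((J_AC/a)+(J_CB/b)) = 31890 N·m, T_B = 2813 N·m.
τ in each portion: τ_AC = 2.74×10^6 Pa, τ_CB = 1.50×10^6 Pa; maximum is in AC.
τ_max = T_AC·r/J = 31890·0.195/2.27×10^-3 = 2.738×10^6 Pa.

2.74 MPa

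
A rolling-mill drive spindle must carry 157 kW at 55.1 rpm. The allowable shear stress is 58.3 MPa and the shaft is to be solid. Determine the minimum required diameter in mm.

ω = 2π·55.1/60 = 5.770 rad/s, so T = P/ω = 157×10³ / 5.770 = 27210 N·m.
For a solid shaft τ_max = 16T/(πd³), so d = (16T/(π τ_allow))^(1/3) = (16·27210/(π·5.83×10^7))^(1/3) = 0.1335 m.

133 mm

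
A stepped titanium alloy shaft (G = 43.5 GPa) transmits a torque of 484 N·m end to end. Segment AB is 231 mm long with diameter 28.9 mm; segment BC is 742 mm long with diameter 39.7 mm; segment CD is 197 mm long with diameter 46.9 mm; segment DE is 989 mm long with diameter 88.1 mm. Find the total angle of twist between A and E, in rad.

0.0779 rad

J_AB = π(0.0289)⁴/32 = 6.85×10^-8 m⁴; J_BC = π(0.0397)⁴/32 = 2.44×10^-7 m⁴; J_CD = π(0.0469)⁴/32 = 4.75×10^-7 m⁴; J_DE = π(0.0881)⁴/32 = 5.91×10^-6 m⁴.
θ = (T/G)·Σ L_i/J_i = (484.0/43.5×10⁹)·(0.231/6.85×10^-8 + 0.742/2.44×10^-7 + 0.197/4.75×10^-7 + 0.989/5.91×10^-6) = 0.07786 rad.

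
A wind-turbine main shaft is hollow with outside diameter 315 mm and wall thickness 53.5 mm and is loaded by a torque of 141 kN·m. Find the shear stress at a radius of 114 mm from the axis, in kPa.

20500 kPa

J = π(d_o⁴ − d_i⁴)/32 = π(0.315⁴ − 0.208⁴)/32 = 7.828×10^-4 m⁴.
Shear stress varies linearly with radius: τ = T·r/J = 141000 × 0.114 / 7.828×10^-4 = 2.053×10^7 Pa.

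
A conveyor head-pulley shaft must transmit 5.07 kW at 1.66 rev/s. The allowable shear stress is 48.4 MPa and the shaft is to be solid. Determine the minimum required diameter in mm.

ω = 2π·1.66 = 10.43 rad/s, so T = P/ω = 5.07×10³ / 10.43 = 486.1 N·m.
For a solid shaft τ_max = 16T/(πd³), so d = (16T/(π τ_allow))^(1/3) = (16·486.1/(π·4.84×10^7))^(1/3) = 0.03712 m.

37.1 mm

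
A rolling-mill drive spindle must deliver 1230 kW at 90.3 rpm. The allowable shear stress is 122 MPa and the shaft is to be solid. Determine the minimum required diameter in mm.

176 mm

ω = 2π·90.3/60 = 9.456 rad/s, so T = P/ω = 1230×10³ / 9.456 = 130100 N·m.
For a solid shaft τ_max = 16T/(πd³), so d = (16T/(π τ_allow))^(1/3) = (16·130100/(π·1.22×10^8))^(1/3) = 0.1758 m.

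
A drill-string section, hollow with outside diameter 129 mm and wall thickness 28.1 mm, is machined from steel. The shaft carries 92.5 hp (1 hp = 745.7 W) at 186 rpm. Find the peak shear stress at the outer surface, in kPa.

ω = 2π·186/60 = 19.48 rad/s, so T = P/ω = 92.5×745.7 / 19.48 = 3541 N·m.
J = π(d_o⁴ − d_i⁴)/32 = π(0.129⁴ − 0.0728⁴)/32 = 2.443×10^-5 m⁴.
τ_max = T·r/J = 3541 × 0.0645 / 2.443×10^-5 = 9.350×10^6 Pa.

9350 kPa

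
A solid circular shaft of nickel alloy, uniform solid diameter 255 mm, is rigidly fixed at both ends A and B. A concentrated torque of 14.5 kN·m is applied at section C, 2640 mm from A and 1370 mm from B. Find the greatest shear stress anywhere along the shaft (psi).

425 psi

With uniform GJ and both ends fixed, compatibility θ_AC = θ_CB gives T_A·a = T_B·b, together with T_A + T_B = T₀.
T_A = T₀·b/(a+b) = 14500·1370/4010 = 4954 N·m; T_B = 9546 N·m.
τ in each portion: τ_AC = 1.52×10^6 Pa, τ_CB = 2.93×10^6 Pa; maximum is in CB.
τ_max = T_CB·r/J = 9546·0.128/4.15×10^-4 = 2.932×10^6 Pa.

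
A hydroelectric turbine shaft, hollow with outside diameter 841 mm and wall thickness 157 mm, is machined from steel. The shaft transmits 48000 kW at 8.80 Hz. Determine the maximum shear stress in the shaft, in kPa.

8790 kPa

ω = 2π·8.80 = 55.29 rad/s, so T = P/ω = 48000×10³ / 55.29 = 868100 N·m.
J = π(d_o⁴ − d_i⁴)/32 = π(0.841⁴ − 0.527⁴)/32 = 0.04154 m⁴.
τ_max = T·r/J = 868100 × 0.420 / 0.04154 = 8.788×10^6 Pa.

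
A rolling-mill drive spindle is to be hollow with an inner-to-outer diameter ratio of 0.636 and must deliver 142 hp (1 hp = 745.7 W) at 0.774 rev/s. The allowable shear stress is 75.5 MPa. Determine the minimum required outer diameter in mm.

121 mm

ω = 2π·0.774 = 4.863 rad/s, so T = P/ω = 142×745.7 / 4.863 = 21770 N·m.
For a hollow shaft with d_i/d_o = 0.636: τ_max = 16T/(π d_o³ (1−k⁴)), so d_o = [16T/(π τ_allow (1−k⁴))]^(1/3) = [16·21770/(π·7.55×10^7·0.8364)]^(1/3) = 0.1206 m.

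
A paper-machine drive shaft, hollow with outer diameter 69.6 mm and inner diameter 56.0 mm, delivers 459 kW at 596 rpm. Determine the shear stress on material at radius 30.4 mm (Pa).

1.67e8 Pa

ω = 2π·596/60 = 62.41 rad/s, so T = P/ω = 459×10³ / 62.41 = 7354 N·m.
J = π(d_o⁴ − d_i⁴)/32 = π(0.0696⁴ − 0.0560⁴)/32 = 1.338×10^-6 m⁴.
Shear stress varies linearly with radius: τ = T·r/J = 7354 × 0.0304 / 1.338×10^-6 = 1.671×10^8 Pa.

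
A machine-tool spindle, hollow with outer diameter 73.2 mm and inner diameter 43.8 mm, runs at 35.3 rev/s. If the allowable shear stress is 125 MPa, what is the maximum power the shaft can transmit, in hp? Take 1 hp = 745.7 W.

2500 hp

J = π(d_o⁴ − d_i⁴)/32 = π(0.0732⁴ − 0.0438⁴)/32 = 2.457×10^-6 m⁴.
T_max = τ_allow·J/r = 1.25×10^8 × 2.457×10^-6 / 0.0366 = 8393 N·m.
ω = 2π·35.3 = 221.8 rad/s, so P_max = T_max·ω = 1.861×10^6 W.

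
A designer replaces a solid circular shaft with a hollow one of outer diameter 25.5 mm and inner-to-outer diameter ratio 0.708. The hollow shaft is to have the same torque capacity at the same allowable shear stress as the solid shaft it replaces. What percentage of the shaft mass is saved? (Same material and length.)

Equal τ_max and T ⇒ the solid shaft needs d_s³ = d_o³(1−k⁴), so d_s = 25.5·(1−0.708⁴)^(1/3) = 23.16 mm.
Area ratio A_h/A_s = d_o²(1−k²)/d_s² = (1−k²)/(1−k⁴)^(2/3) = 0.6049.
Mass saving = 1 − 0.6049 = 39.5 %.

39.5 %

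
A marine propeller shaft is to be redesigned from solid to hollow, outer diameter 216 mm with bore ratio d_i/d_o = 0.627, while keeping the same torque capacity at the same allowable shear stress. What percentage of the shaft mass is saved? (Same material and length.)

32.1 %

Equal τ_max and T ⇒ the solid shaft needs d_s³ = d_o³(1−k⁴), so d_s = 216·(1−0.627⁴)^(1/3) = 204.2 mm.
Area ratio A_h/A_s = d_o²(1−k²)/d_s² = (1−k²)/(1−k⁴)^(2/3) = 0.6787.
Mass saving = 1 − 0.6787 = 32.1 %.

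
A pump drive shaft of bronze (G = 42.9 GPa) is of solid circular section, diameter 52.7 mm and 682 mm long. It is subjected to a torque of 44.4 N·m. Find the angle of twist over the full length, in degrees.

0.0534°

J = πd⁴/32 = π(0.0527)⁴/32 = 7.573×10^-7 m⁴.
θ = T·L/(G·J) = 44.40 × 0.682 / (42.9×10⁹ × 7.573×10^-7) = 9.321×10^-4 rad.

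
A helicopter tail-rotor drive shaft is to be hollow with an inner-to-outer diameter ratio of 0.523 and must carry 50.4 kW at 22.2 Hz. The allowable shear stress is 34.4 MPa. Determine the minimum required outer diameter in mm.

38.7 mm

ω = 2π·22.2 = 139.5 rad/s, so T = P/ω = 50.4×10³ / 139.5 = 361.3 N·m.
For a hollow shaft with d_i/d_o = 0.523: τ_max = 16T/(π d_o³ (1−k⁴)), so d_o = [16T/(π τ_allow (1−k⁴))]^(1/3) = [16·361.3/(π·3.44×10^7·0.9252)]^(1/3) = 0.03867 m.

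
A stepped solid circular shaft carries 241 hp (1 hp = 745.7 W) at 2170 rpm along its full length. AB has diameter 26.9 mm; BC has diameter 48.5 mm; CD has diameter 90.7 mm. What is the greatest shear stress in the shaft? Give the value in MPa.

207 MPa

ω = 2π·2170/60 = 227.2 rad/s, so T = P/ω = 241×745.7 / 227.2 = 790.8 N·m.
Under the same torque, τ_max = 16T/(πd³) is largest where d is smallest — segment AB (d = 26.9 mm).
τ_max = 16·790.8/(π·(0.0269)³) = 2.069×10^8 Pa.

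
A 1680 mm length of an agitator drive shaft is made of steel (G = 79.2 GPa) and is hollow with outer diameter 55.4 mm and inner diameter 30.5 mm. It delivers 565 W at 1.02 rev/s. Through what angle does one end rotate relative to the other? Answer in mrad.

2.23 mrad

ω = 2π·1.02 = 6.409 rad/s, so T = P/ω = 565 / 6.409 = 88.16 N·m.
J = π(d_o⁴ − d_i⁴)/32 = π(0.0554⁴ − 0.0305⁴)/32 = 8.398×10^-7 m⁴.
θ = T·L/(G·J) = 88.16 × 1.68 / (79.2×10⁹ × 8.398×10^-7) = 2.227×10^-3 rad.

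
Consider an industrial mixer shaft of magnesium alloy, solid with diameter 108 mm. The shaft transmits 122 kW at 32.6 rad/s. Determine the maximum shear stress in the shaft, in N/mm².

15.1 N/mm²

ω = 32.6 rad/s, so T = P/ω = 122×10³ / 32.60 = 3742 N·m.
J = πd⁴/32 = π(0.108)⁴/32 = 1.336×10^-5 m⁴.
τ_max = T·r/J = 3742 × 0.0540 / 1.336×10^-5 = 1.513×10^7 Pa.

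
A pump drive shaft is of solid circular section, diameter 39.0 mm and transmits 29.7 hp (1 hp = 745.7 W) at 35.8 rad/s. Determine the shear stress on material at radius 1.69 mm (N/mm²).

4.60 N/mm²

ω = 35.8 rad/s, so T = P/ω = 29.7×745.7 / 35.80 = 618.6 N·m.
J = πd⁴/32 = π(0.0390)⁴/32 = 2.271×10^-7 m⁴.
Shear stress varies linearly with radius: τ = T·r/J = 618.6 × 0.00169 / 2.271×10^-7 = 4.603×10^6 Pa.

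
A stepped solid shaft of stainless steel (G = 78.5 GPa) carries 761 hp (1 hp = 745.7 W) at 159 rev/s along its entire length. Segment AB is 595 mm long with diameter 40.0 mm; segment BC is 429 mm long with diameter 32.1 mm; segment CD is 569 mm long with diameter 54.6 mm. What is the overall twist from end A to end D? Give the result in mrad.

51.6 mrad

ω = 2π·159 = 999.0 rad/s, so T = P/ω = 761×745.7 / 999.0 = 568.0 N·m.
J_AB = π(0.0400)⁴/32 = 2.51×10^-7 m⁴; J_BC = π(0.0321)⁴/32 = 1.04×10^-7 m⁴; J_CD = π(0.0546)⁴/32 = 8.73×10^-7 m⁴.
θ = (T/G)·Σ L_i/J_i = (568.0/78.5×10⁹)·(0.595/2.51×10^-7 + 0.429/1.04×10^-7 + 0.569/8.73×10^-7) = 0.05163 rad.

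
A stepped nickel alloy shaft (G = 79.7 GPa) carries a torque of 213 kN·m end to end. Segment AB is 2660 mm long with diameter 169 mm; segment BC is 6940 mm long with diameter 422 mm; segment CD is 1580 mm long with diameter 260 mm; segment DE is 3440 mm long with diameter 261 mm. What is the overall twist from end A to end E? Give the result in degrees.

7.12°

J_AB = π(0.169)⁴/32 = 8.01×10^-5 m⁴; J_BC = π(0.422)⁴/32 = 3.11×10^-3 m⁴; J_CD = π(0.260)⁴/32 = 4.49×10^-4 m⁴; J_DE = π(0.261)⁴/32 = 4.56×10^-4 m⁴.
θ = (T/G)·Σ L_i/J_i = (213000/79.7×10⁹)·(2.66/8.01×10^-5 + 6.94/3.11×10^-3 + 1.58/4.49×10^-4 + 3.44/4.56×10^-4) = 0.1243 rad.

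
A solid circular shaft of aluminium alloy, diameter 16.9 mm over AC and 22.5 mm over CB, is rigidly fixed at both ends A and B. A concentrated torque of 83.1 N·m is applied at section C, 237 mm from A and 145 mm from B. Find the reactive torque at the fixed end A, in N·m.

Compatibility: T_A·a/J_AC = T_B·b/J_CB with T_A + T_B = T₀.
J_AC = 8.01×10^-9 m⁴, J_CB = 2.52×10^-8 m⁴, so T_A = T₀·(J_AC/a)/((J_AC/a)+(J_CB/b)) = 13.54 N·m, T_B = 69.56 N·m.

13.5 N·m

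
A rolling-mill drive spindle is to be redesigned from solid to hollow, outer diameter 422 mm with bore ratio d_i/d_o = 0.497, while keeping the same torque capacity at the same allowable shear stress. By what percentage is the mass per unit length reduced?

Equal τ_max and T ⇒ the solid shaft needs d_s³ = d_o³(1−k⁴), so d_s = 422·(1−0.497⁴)^(1/3) = 413.2 mm.
Area ratio A_h/A_s = d_o²(1−k²)/d_s² = (1−k²)/(1−k⁴)^(2/3) = 0.7853.
Mass saving = 1 − 0.7853 = 21.5 %.

21.5 %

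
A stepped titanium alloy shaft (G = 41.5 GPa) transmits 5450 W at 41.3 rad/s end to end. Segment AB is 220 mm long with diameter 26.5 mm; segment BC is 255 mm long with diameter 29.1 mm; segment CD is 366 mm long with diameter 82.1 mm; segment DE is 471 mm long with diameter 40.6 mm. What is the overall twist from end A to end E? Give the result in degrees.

1.82°

ω = 41.3 rad/s, so T = P/ω = 5450 / 41.30 = 132.0 N·m.
J_AB = π(0.0265)⁴/32 = 4.84×10^-8 m⁴; J_BC = π(0.0291)⁴/32 = 7.04×10^-8 m⁴; J_CD = π(0.0821)⁴/32 = 4.46×10^-6 m⁴; J_DE = π(0.0406)⁴/32 = 2.67×10^-7 m⁴.
θ = (T/G)·Σ L_i/J_i = (132.0/41.5×10⁹)·(0.220/4.84×10^-8 + 0.255/7.04×10^-8 + 0.366/4.46×10^-6 + 0.471/2.67×10^-7) = 0.03184 rad.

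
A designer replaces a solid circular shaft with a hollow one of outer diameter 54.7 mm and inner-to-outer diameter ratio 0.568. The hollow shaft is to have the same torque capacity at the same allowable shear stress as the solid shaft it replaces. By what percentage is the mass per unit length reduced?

27.1 %

Equal τ_max and T ⇒ the solid shaft needs d_s³ = d_o³(1−k⁴), so d_s = 54.7·(1−0.568⁴)^(1/3) = 52.73 mm.
Area ratio A_h/A_s = d_o²(1−k²)/d_s² = (1−k²)/(1−k⁴)^(2/3) = 0.7289.
Mass saving = 1 − 0.7289 = 27.1 %.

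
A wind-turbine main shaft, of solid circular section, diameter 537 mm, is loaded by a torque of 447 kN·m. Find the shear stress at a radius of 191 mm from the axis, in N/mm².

10.5 N/mm²

J = πd⁴/32 = π(0.537)⁴/32 = 8.164×10^-3 m⁴.
Shear stress varies linearly with radius: τ = T·r/J = 447000 × 0.191 / 8.164×10^-3 = 1.046×10^7 Pa.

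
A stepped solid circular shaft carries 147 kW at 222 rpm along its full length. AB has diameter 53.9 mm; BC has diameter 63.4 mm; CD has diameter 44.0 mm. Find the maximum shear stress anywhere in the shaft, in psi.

ω = 2π·222/60 = 23.25 rad/s, so T = P/ω = 147×10³ / 23.25 = 6323 N·m.
Under the same torque, τ_max = 16T/(πd³) is largest where d is smallest — segment CD (d = 44.0 mm).
τ_max = 16·6323/(π·(0.0440)³) = 3.780×10^8 Pa.

54800 psi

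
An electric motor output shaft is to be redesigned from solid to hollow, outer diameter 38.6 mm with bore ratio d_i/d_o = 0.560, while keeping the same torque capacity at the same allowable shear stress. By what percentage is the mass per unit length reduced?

26.5 %

Equal τ_max and T ⇒ the solid shaft needs d_s³ = d_o³(1−k⁴), so d_s = 38.6·(1−0.560⁴)^(1/3) = 37.29 mm.
Area ratio A_h/A_s = d_o²(1−k²)/d_s² = (1−k²)/(1−k⁴)^(2/3) = 0.7354.
Mass saving = 1 − 0.7354 = 26.5 %.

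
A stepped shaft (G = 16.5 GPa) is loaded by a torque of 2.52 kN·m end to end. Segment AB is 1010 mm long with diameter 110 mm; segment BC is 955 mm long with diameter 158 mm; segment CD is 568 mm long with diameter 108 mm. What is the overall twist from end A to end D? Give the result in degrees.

1.12°

J_AB = π(0.110)⁴/32 = 1.44×10^-5 m⁴; J_BC = π(0.158)⁴/32 = 6.12×10^-5 m⁴; J_CD = π(0.108)⁴/32 = 1.34×10^-5 m⁴.
θ = (T/G)·Σ L_i/J_i = (2520/16.5×10⁹)·(1.01/1.44×10^-5 + 0.955/6.12×10^-5 + 0.568/1.34×10^-5) = 0.01961 rad.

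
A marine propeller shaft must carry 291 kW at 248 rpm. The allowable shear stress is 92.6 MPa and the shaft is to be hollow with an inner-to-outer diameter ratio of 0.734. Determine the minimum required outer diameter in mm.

ω = 2π·248/60 = 25.97 rad/s, so T = P/ω = 291×10³ / 25.97 = 11210 N·m.
For a hollow shaft with d_i/d_o = 0.734: τ_max = 16T/(π d_o³ (1−k⁴)), so d_o = [16T/(π τ_allow (1−k⁴))]^(1/3) = [16·11210/(π·9.26×10^7·0.7097)]^(1/3) = 0.09540 m.

95.4 mm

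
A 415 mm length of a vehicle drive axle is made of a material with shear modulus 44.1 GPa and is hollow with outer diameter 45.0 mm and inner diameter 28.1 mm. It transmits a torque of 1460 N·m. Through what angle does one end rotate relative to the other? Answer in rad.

0.0402 rad

J = π(d_o⁴ − d_i⁴)/32 = π(0.0450⁴ − 0.0281⁴)/32 = 3.414×10^-7 m⁴.
θ = T·L/(G·J) = 1460 × 0.415 / (44.1×10⁹ × 3.414×10^-7) = 0.04025 rad.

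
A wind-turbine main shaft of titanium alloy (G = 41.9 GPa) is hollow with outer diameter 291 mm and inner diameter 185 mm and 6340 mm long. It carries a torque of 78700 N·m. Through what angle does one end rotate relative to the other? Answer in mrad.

J = π(d_o⁴ − d_i⁴)/32 = π(0.291⁴ − 0.185⁴)/32 = 5.890×10^-4 m⁴.
θ = T·L/(G·J) = 78700 × 6.34 / (41.9×10⁹ × 5.890×10^-4) = 0.02022 rad.

20.2 mrad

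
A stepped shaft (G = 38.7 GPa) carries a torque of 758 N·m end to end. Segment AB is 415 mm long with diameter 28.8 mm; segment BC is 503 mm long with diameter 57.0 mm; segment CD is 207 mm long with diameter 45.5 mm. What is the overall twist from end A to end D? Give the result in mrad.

J_AB = π(0.0288)⁴/32 = 6.75×10^-8 m⁴; J_BC = π(0.0570)⁴/32 = 1.04×10^-6 m⁴; J_CD = π(0.0455)⁴/32 = 4.21×10^-7 m⁴.
θ = (T/G)·Σ L_i/J_i = (758.0/38.7×10⁹)·(0.415/6.75×10^-8 + 0.503/1.04×10^-6 + 0.207/4.21×10^-7) = 0.1395 rad.

139 mrad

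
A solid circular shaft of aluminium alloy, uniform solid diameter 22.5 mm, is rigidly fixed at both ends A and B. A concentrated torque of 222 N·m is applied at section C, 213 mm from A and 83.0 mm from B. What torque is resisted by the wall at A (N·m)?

62.2 N·m

With uniform GJ and both ends fixed, compatibility θ_AC = θ_CB gives T_A·a = T_B·b, together with T_A + T_B = T₀.
T_A = T₀·b/(a+b) = 222.0·83.0/296.0 = 62.25 N·m; T_B = 159.8 N·m.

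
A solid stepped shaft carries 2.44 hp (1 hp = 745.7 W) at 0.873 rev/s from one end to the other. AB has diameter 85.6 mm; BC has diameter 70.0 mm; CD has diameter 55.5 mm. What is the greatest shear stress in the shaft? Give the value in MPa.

9.88 MPa

ω = 2π·0.873 = 5.485 rad/s, so T = P/ω = 2.44×745.7 / 5.485 = 331.7 N·m.
Under the same torque, τ_max = 16T/(πd³) is largest where d is smallest — segment CD (d = 55.5 mm).
τ_max = 16·331.7/(π·(0.0555)³) = 9.882×10^6 Pa.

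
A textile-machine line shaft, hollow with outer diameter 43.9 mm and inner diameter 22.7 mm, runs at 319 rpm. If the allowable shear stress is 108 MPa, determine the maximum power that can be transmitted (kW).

55.6 kW

J = π(d_o⁴ − d_i⁴)/32 = π(0.0439⁴ − 0.0227⁴)/32 = 3.386×10^-7 m⁴.
T_max = τ_allow·J/r = 1.08×10^8 × 3.386×10^-7 / 0.0220 = 1666 N·m.
ω = 2π·319/60 = 33.41 rad/s, so P_max = T_max·ω = 5.565×10^4 W.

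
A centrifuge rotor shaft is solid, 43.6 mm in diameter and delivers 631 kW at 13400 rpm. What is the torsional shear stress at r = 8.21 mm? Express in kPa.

ω = 2π·13400/60 = 1403 rad/s, so T = P/ω = 631×10³ / 1403 = 449.7 N·m.
J = πd⁴/32 = π(0.0436)⁴/32 = 3.548×10^-7 m⁴.
Shear stress varies linearly with radius: τ = T·r/J = 449.7 × 0.00821 / 3.548×10^-7 = 1.041×10^7 Pa.

10400 kPa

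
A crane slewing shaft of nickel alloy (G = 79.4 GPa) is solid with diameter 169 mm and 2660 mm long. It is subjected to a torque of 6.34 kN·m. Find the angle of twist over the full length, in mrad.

J = πd⁴/32 = π(0.169)⁴/32 = 8.008×10^-5 m⁴.
θ = T·L/(G·J) = 6340 × 2.66 / (79.4×10⁹ × 8.008×10^-5) = 2.652×10^-3 rad.

2.65 mrad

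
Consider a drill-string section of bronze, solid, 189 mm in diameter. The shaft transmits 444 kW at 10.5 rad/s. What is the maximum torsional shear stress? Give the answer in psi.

4630 psi

ω = 10.5 rad/s, so T = P/ω = 444×10³ / 10.50 = 42290 N·m.
J = πd⁴/32 = π(0.189)⁴/32 = 1.253×10^-4 m⁴.
τ_max = T·r/J = 42290 × 0.0945 / 1.253×10^-4 = 3.190×10^7 Pa.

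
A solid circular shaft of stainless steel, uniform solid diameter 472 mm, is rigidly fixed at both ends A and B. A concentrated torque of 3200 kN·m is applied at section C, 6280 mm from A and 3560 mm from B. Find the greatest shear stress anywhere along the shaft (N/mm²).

With uniform GJ and both ends fixed, compatibility θ_AC = θ_CB gives T_A·a = T_B·b, together with T_A + T_B = T₀.
T_A = T₀·b/(a+b) = 3.200e6·3560/9840 = 1.158e6 N·m; T_B = 2.042e6 N·m.
τ in each portion: τ_AC = 5.61×10^7 Pa, τ_CB = 9.89×10^7 Pa; maximum is in CB.
τ_max = T_CB·r/J = 2.042e6·0.236/4.87×10^-3 = 9.891×10^7 Pa.

98.9 N/mm²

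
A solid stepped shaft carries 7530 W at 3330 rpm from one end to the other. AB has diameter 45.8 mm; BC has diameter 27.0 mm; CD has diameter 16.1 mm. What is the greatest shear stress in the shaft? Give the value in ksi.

ω = 2π·3330/60 = 348.7 rad/s, so T = P/ω = 7530 / 348.7 = 21.59 N·m.
Under the same torque, τ_max = 16T/(πd³) is largest where d is smallest — segment CD (d = 16.1 mm).
τ_max = 16·21.59/(π·(0.0161)³) = 2.635×10^7 Pa.

3.82 ksi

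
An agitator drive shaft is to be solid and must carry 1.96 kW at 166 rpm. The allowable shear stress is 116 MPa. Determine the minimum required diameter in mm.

17.0 mm

ω = 2π·166/60 = 17.38 rad/s, so T = P/ω = 1.96×10³ / 17.38 = 112.8 N·m.
For a solid shaft τ_max = 16T/(πd³), so d = (16T/(π τ_allow))^(1/3) = (16·112.8/(π·1.16×10^8))^(1/3) = 0.01704 m.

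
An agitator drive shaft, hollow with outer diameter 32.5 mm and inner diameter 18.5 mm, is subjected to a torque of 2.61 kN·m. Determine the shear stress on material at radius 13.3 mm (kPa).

354000 kPa

J = π(d_o⁴ − d_i⁴)/32 = π(0.0325⁴ − 0.0185⁴)/32 = 9.803×10^-8 m⁴.
Shear stress varies linearly with radius: τ = T·r/J = 2610 × 0.0133 / 9.803×10^-8 = 3.541×10^8 Pa.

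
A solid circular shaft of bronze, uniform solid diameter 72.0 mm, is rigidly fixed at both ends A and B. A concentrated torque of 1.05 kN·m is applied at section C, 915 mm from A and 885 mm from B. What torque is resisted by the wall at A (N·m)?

With uniform GJ and both ends fixed, compatibility θ_AC = θ_CB gives T_A·a = T_B·b, together with T_A + T_B = T₀.
T_A = T₀·b/(a+b) = 1050·885/1800 = 516.2 N·m; T_B = 533.8 N·m.

516 N·m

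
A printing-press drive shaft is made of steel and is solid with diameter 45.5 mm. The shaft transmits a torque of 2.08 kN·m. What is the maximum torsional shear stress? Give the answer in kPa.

112000 kPa

J = πd⁴/32 = π(0.0455)⁴/32 = 4.208×10^-7 m⁴.
τ_max = T·r/J = 2080 × 0.0227 / 4.208×10^-7 = 1.125×10^8 Pa.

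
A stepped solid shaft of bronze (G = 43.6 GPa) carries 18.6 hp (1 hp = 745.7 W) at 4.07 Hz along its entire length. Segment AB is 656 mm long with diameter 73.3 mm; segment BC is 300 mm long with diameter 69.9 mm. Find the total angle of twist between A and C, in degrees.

ω = 2π·4.07 = 25.57 rad/s, so T = P/ω = 18.6×745.7 / 25.57 = 542.4 N·m.
J_AB = π(0.0733)⁴/32 = 2.83×10^-6 m⁴; J_BC = π(0.0699)⁴/32 = 2.34×10^-6 m⁴.
θ = (T/G)·Σ L_i/J_i = (542.4/43.6×10⁹)·(0.656/2.83×10^-6 + 0.300/2.34×10^-6) = 4.472×10^-3 rad.

0.256°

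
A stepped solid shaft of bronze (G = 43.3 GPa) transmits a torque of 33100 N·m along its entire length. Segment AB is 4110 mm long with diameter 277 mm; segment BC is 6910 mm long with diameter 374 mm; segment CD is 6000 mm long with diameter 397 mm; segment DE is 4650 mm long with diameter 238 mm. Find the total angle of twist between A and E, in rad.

J_AB = π(0.277)⁴/32 = 5.78×10^-4 m⁴; J_BC = π(0.374)⁴/32 = 1.92×10^-3 m⁴; J_CD = π(0.397)⁴/32 = 2.44×10^-3 m⁴; J_DE = π(0.238)⁴/32 = 3.15×10^-4 m⁴.
θ = (T/G)·Σ L_i/J_i = (33100/43.3×10⁹)·(4.11/5.78×10^-4 + 6.91/1.92×10^-3 + 6.00/2.44×10^-3 + 4.65/3.15×10^-4) = 0.02135 rad.

0.0214 rad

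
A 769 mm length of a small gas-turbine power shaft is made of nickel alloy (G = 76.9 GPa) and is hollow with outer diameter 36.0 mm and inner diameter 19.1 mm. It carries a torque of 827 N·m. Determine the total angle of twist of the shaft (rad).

J = π(d_o⁴ − d_i⁴)/32 = π(0.0360⁴ − 0.0191⁴)/32 = 1.518×10^-7 m⁴.
θ = T·L/(G·J) = 827.0 × 0.769 / (76.9×10⁹ × 1.518×10^-7) = 0.05447 rad.

0.0545 rad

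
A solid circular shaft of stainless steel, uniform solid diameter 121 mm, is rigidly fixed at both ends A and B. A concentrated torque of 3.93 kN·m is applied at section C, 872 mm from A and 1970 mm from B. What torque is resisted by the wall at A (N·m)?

2720 N·m

With uniform GJ and both ends fixed, compatibility θ_AC = θ_CB gives T_A·a = T_B·b, together with T_A + T_B = T₀.
T_A = T₀·b/(a+b) = 3930·1970/2842 = 2724 N·m; T_B = 1206 N·m.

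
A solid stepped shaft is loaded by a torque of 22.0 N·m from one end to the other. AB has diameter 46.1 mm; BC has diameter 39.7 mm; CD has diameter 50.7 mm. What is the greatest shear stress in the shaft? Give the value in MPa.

Under the same torque, τ_max = 16T/(πd³) is largest where d is smallest — segment BC (d = 39.7 mm).
τ_max = 16·22.00/(π·(0.0397)³) = 1.791×10^6 Pa.

1.79 MPa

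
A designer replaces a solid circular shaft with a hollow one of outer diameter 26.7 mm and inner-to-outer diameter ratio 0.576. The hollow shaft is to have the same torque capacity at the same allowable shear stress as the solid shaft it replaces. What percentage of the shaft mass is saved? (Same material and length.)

27.8 %

Equal τ_max and T ⇒ the solid shaft needs d_s³ = d_o³(1−k⁴), so d_s = 26.7·(1−0.576⁴)^(1/3) = 25.68 mm.
Area ratio A_h/A_s = d_o²(1−k²)/d_s² = (1−k²)/(1−k⁴)^(2/3) = 0.7222.
Mass saving = 1 − 0.7222 = 27.8 %.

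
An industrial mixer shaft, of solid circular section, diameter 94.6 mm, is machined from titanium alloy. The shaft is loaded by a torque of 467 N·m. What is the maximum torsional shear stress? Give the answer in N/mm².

J = πd⁴/32 = π(0.0946)⁴/32 = 7.863×10^-6 m⁴.
τ_max = T·r/J = 467.0 × 0.0473 / 7.863×10^-6 = 2.809×10^6 Pa.

2.81 N/mm²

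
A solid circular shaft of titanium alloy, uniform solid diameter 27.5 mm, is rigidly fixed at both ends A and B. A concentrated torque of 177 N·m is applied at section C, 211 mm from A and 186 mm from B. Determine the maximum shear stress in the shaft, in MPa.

23.0 MPa

With uniform GJ and both ends fixed, compatibility θ_AC = θ_CB gives T_A·a = T_B·b, together with T_A + T_B = T₀.
T_A = T₀·b/(a+b) = 177.0·186/397.0 = 82.93 N·m; T_B = 94.07 N·m.
τ in each portion: τ_AC = 2.03×10^7 Pa, τ_CB = 2.30×10^7 Pa; maximum is in CB.
τ_max = T_CB·r/J = 94.07·0.0138/5.61×10^-8 = 2.304×10^7 Pa.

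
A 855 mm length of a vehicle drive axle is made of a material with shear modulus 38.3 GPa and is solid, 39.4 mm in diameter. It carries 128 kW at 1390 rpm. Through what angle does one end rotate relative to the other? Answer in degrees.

4.75°

ω = 2π·1390/60 = 145.6 rad/s, so T = P/ω = 128×10³ / 145.6 = 879.4 N·m.
J = πd⁴/32 = π(0.0394)⁴/32 = 2.366×10^-7 m⁴.
θ = T·L/(G·J) = 879.4 × 0.855 / (38.3×10⁹ × 2.366×10^-7) = 0.08298 rad.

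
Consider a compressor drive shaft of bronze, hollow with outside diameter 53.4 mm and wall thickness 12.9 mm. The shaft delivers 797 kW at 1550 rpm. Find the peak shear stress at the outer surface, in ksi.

ω = 2π·1550/60 = 162.3 rad/s, so T = P/ω = 797×10³ / 162.3 = 4910 N·m.
J = π(d_o⁴ − d_i⁴)/32 = π(0.0534⁴ − 0.0276⁴)/32 = 7.413×10^-7 m⁴.
τ_max = T·r/J = 4910 × 0.0267 / 7.413×10^-7 = 1.768×10^8 Pa.

25.6 ksi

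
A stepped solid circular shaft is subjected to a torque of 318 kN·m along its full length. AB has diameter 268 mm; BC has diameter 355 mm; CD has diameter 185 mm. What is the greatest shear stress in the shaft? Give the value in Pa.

2.56e8 Pa

Under the same torque, τ_max = 16T/(πd³) is largest where d is smallest — segment CD (d = 185 mm).
τ_max = 16·318000/(π·(0.185)³) = 2.558×10^8 Pa.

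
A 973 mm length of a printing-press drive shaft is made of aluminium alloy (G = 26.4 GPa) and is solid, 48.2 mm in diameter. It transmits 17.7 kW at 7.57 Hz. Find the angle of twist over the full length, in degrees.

ω = 2π·7.57 = 47.56 rad/s, so T = P/ω = 17.7×10³ / 47.56 = 372.1 N·m.
J = πd⁴/32 = π(0.0482)⁴/32 = 5.299×10^-7 m⁴.
θ = T·L/(G·J) = 372.1 × 0.973 / (26.4×10⁹ × 5.299×10^-7) = 0.02588 rad.

1.48°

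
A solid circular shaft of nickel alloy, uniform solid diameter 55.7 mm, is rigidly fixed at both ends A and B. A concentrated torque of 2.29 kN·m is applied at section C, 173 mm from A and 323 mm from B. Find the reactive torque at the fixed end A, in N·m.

With uniform GJ and both ends fixed, compatibility θ_AC = θ_CB gives T_A·a = T_B·b, together with T_A + T_B = T₀.
T_A = T₀·b/(a+b) = 2290·323/496.0 = 1491 N·m; T_B = 798.7 N·m.

1490 N·m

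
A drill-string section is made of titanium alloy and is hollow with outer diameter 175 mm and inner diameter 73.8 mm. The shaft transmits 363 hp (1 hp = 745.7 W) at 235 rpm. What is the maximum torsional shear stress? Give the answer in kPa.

ω = 2π·235/60 = 24.61 rad/s, so T = P/ω = 363×745.7 / 24.61 = 11000 N·m.
J = π(d_o⁴ − d_i⁴)/32 = π(0.175⁴ − 0.0738⁴)/32 = 8.916×10^-5 m⁴.
τ_max = T·r/J = 11000 × 0.0875 / 8.916×10^-5 = 1.079×10^7 Pa.

10800 kPa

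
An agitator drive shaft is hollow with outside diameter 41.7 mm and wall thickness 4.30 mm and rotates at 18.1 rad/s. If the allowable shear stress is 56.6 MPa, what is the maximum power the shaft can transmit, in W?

8800 W

J = π(d_o⁴ − d_i⁴)/32 = π(0.0417⁴ − 0.0331⁴)/32 = 1.790×10^-7 m⁴.
T_max = τ_allow·J/r = 5.66×10^7 × 1.790×10^-7 / 0.0209 = 485.9 N·m.
ω = 18.1 rad/s, so P_max = T_max·ω = 8796 W.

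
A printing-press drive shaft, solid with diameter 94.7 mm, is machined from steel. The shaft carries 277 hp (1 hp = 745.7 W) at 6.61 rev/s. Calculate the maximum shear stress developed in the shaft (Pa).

2.98e7 Pa

ω = 2π·6.61 = 41.53 rad/s, so T = P/ω = 277×745.7 / 41.53 = 4974 N·m.
J = πd⁴/32 = π(0.0947)⁴/32 = 7.896×10^-6 m⁴.
τ_max = T·r/J = 4974 × 0.0474 / 7.896×10^-6 = 2.983×10^7 Pa.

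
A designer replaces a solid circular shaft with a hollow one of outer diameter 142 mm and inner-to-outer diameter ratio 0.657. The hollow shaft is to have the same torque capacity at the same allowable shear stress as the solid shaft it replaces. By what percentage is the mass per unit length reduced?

Equal τ_max and T ⇒ the solid shaft needs d_s³ = d_o³(1−k⁴), so d_s = 142·(1−0.657⁴)^(1/3) = 132.6 mm.
Area ratio A_h/A_s = d_o²(1−k²)/d_s² = (1−k²)/(1−k⁴)^(2/3) = 0.6521.
Mass saving = 1 − 0.6521 = 34.8 %.

34.8 %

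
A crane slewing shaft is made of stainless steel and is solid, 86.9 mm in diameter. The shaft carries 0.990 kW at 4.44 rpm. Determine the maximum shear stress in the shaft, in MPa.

16.5 MPa

ω = 2π·4.44/60 = 0.4650 rad/s, so T = P/ω = 0.990×10³ / 0.4650 = 2129 N·m.
J = πd⁴/32 = π(0.0869)⁴/32 = 5.599×10^-6 m⁴.
τ_max = T·r/J = 2129 × 0.0435 / 5.599×10^-6 = 1.652×10^7 Pa.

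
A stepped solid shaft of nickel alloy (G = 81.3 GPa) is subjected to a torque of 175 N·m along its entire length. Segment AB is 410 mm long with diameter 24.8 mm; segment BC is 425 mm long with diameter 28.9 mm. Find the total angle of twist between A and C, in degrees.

2.13°

J_AB = π(0.0248)⁴/32 = 3.71×10^-8 m⁴; J_BC = π(0.0289)⁴/32 = 6.85×10^-8 m⁴.
θ = (T/G)·Σ L_i/J_i = (175.0/81.3×10⁹)·(0.410/3.71×10^-8 + 0.425/6.85×10^-8) = 0.03712 rad.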